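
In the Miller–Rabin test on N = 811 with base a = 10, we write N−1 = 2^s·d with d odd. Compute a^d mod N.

811 − 1 = 810 = 2^1 · 405, so d = 405.
10^1 ≡ 10 (mod 811)
10^2 ≡ 10^2 = 100 ≡ 100 (mod 811)
10^4 ≡ 100^2 = 10000 ≡ 268 (mod 811)
10^8 ≡ 268^2 = 71824 ≡ 456 (mod 811)
10^16 ≡ 456^2 = 207936 ≡ 320 (mod 811)
10^32 ≡ 320^2 = 102400 ≡ 214 (mod 811)
10^64 ≡ 214^2 = 45796 ≡ 380 (mod 811)
10^128 ≡ 380^2 = 144400 ≡ 42 (mod 811)
10^256 ≡ 42^2 = 1764 ≡ 142 (mod 811)
405 = 256 + 128 + 16 + 4 + 1 in binary powers of 2.
So 10^405 ≡ 142 · 42 · 320 · 268 · 10 ≡ 810 (mod 811).
Since 10^d ≡ 810 (mod 811), base 10 does not prove 811 composite.

810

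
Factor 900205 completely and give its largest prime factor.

900205 = 5 · 180041
180041 = 43 · 4187
4187 = 53 · 79
79 is prime.
So 900205 = 5 · 43 · 53 · 79; the largest prime factor is 79.

79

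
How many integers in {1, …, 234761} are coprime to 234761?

219472

Factor: 234761 = 23 · 59 · 173.
φ(234761) = (23−1) · (59−1) · (173−1) = 22 · 58 · 172 = 219472.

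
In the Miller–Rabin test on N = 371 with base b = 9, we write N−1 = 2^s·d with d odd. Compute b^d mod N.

305

371 − 1 = 370 = 2^1 · 185, so d = 185.
9^1 ≡ 9 (mod 371)
9^2 ≡ 9^2 = 81 ≡ 81 (mod 371)
9^4 ≡ 81^2 = 6561 ≡ 254 (mod 371)
9^8 ≡ 254^2 = 64516 ≡ 333 (mod 371)
9^16 ≡ 333^2 = 110889 ≡ 331 (mod 371)
9^32 ≡ 331^2 = 109561 ≡ 116 (mod 371)
9^64 ≡ 116^2 = 13456 ≡ 100 (mod 371)
9^128 ≡ 100^2 = 10000 ≡ 354 (mod 371)
185 = 128 + 32 + 16 + 8 + 1 in binary powers of 2.
So 9^185 ≡ 354 · 116 · 331 · 333 · 9 ≡ 305 (mod 371).
Squaring chain: 305; never reaches −1, so base 9 is a Miller–Rabin witness that 371 is composite.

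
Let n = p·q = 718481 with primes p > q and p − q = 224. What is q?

Since p = q + 224, we have 718481 = q(q + 224), so q² + 224q − 718481 = 0.
Discriminant: 224² + 4·718481 = 50176 + 2873924 = 2924100; √2924100 = 1710.
q = (−224 + 1710)/2 = 743, and p = q + 224 = 967.
Check: 743 · 967 = 718481.

743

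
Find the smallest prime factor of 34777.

83

34777 is odd.
Digit sum 28, not divisible by 3.
Ends in 7: not divisible by 5.
7: 34777 = 7·4968 + 1
11: 34777 = 11·3161 + 6
13: 34777 = 13·2675 + 2
17: 34777 = 17·2045 + 12
19: 34777 = 19·1830 + 7
23: 34777 = 23·1512 + 1
29: 34777 = 29·1199 + 6
31: 34777 = 31·1121 + 26
37: 34777 = 37·939 + 34
41: 34777 = 41·848 + 9
43: 34777 = 43·808 + 33
47: 34777 = 47·739 + 44
53: 34777 = 53·656 + 9
59: 34777 = 59·589 + 26
61: 34777 = 61·570 + 7
67: 34777 = 67·519 + 4
71: 34777 = 71·489 + 58
73: 34777 = 73·476 + 29
79: 34777 = 79·440 + 17
83: 34777 = 83·419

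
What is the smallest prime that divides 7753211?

7753211 is odd.
Digit sum 26, not divisible by 3.
Ends in 1: not divisible by 5.
7: 7753211 = 7·1107601 + 4
11: 7753211 = 11·704837 + 4
13: 7753211 = 13·596400 + 11
17: 7753211 = 17·456071 + 4
19: 7753211 = 19·408063 + 14
23: 7753211 = 23·337096 + 3
29: 7753211 = 29·267352 + 3
31: 7753211 = 31·250103 + 18
37: 7753211 = 37·209546 + 9
41: 7753211 = 41·189102 + 29
43: 7753211 = 43·180307 + 10
47: 7753211 = 47·164961 + 44
53: 7753211 = 53·146287

53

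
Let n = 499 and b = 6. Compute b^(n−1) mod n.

6^1 ≡ 6 (mod 499)
6^2 ≡ 6^2 = 36 ≡ 36 (mod 499)
6^4 ≡ 36^2 = 1296 ≡ 298 (mod 499)
6^8 ≡ 298^2 = 88804 ≡ 481 (mod 499)
6^16 ≡ 481^2 = 231361 ≡ 324 (mod 499)
6^32 ≡ 324^2 = 104976 ≡ 186 (mod 499)
6^64 ≡ 186^2 = 34596 ≡ 165 (mod 499)
6^128 ≡ 165^2 = 27225 ≡ 279 (mod 499)
6^256 ≡ 279^2 = 77841 ≡ 496 (mod 499)
498 = 256 + 128 + 64 + 32 + 16 + 2 in binary powers of 2.
So 6^498 ≡ 496 · 279 · 165 · 186 · 324 · 36 ≡ 1 (mod 499).
Since the result is 1, base 6 gives no evidence that 499 is composite.

1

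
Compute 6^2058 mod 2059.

1161

6^1 ≡ 6 (mod 2059)
6^2 ≡ 6^2 = 36 ≡ 36 (mod 2059)
6^4 ≡ 36^2 = 1296 ≡ 1296 (mod 2059)
6^8 ≡ 1296^2 = 1679616 ≡ 1531 (mod 2059)
6^16 ≡ 1531^2 = 2343961 ≡ 819 (mod 2059)
6^32 ≡ 819^2 = 670761 ≡ 1586 (mod 2059)
6^64 ≡ 1586^2 = 2515396 ≡ 1357 (mod 2059)
6^128 ≡ 1357^2 = 1841449 ≡ 703 (mod 2059)
6^256 ≡ 703^2 = 494209 ≡ 49 (mod 2059)
6^512 ≡ 49^2 = 2401 ≡ 342 (mod 2059)
6^1024 ≡ 342^2 = 116964 ≡ 1660 (mod 2059)
6^2048 ≡ 1660^2 = 2755600 ≡ 658 (mod 2059)
2058 = 2048 + 8 + 2 in binary powers of 2.
So 6^2058 ≡ 658 · 1531 · 36 ≡ 1161 (mod 2059).
Since 1161 ≠ 1, base 6 is a Fermat witness: 2059 is composite.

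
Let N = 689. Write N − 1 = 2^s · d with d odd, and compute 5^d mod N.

689 − 1 = 688 = 2^4 · 43, so d = 43.
5^1 ≡ 5 (mod 689)
5^2 ≡ 5^2 = 25 ≡ 25 (mod 689)
5^4 ≡ 25^2 = 625 ≡ 625 (mod 689)
5^8 ≡ 625^2 = 390625 ≡ 651 (mod 689)
5^16 ≡ 651^2 = 423801 ≡ 66 (mod 689)
5^32 ≡ 66^2 = 4356 ≡ 222 (mod 689)
43 = 32 + 8 + 2 + 1 in binary powers of 2.
So 5^43 ≡ 222 · 651 · 25 · 5 ≡ 359 (mod 689).
Squaring chain: 359 → 38 → 66 → 222; never reaches −1, so base 5 is a Miller–Rabin witness that 689 is composite.

359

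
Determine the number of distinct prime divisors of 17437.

3

17437 = 7 · 2491
2491 = 47 · 53
17437 = 7 · 47 · 53, which has 3 distinct prime factors.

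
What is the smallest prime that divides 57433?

57433 is odd.
Digit sum 22, not divisible by 3.
Ends in 3: not divisible by 5.
7: 57433 = 7·8204 + 5
11: 57433 = 11·5221 + 2
13: 57433 = 13·4417 + 12
17: 57433 = 17·3378 + 7
19: 57433 = 19·3022 + 15
23: 57433 = 23·2497 + 2
29: 57433 = 29·1980 + 13
31: 57433 = 31·1852 + 21
37: 57433 = 37·1552 + 9
41: 57433 = 41·1400 + 33
43: 57433 = 43·1335 + 28
47: 57433 = 47·1221 + 46
53: 57433 = 53·1083 + 34
59: 57433 = 59·973 + 26
61: 57433 = 61·941 + 32
67: 57433 = 67·857 + 14
71: 57433 = 71·808 + 65
73: 57433 = 73·786 + 55
79: 57433 = 79·727

79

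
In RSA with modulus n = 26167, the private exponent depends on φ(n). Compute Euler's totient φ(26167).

25840

Factor: 26167 = 137 · 191.
φ(26167) = (137−1) · (191−1) = 136 · 190 = 25840.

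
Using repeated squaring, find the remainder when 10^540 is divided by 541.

10^1 ≡ 10 (mod 541)
10^2 ≡ 10^2 = 100 ≡ 100 (mod 541)
10^4 ≡ 100^2 = 10000 ≡ 262 (mod 541)
10^8 ≡ 262^2 = 68644 ≡ 478 (mod 541)
10^16 ≡ 478^2 = 228484 ≡ 182 (mod 541)
10^32 ≡ 182^2 = 33124 ≡ 123 (mod 541)
10^64 ≡ 123^2 = 15129 ≡ 522 (mod 541)
10^128 ≡ 522^2 = 272484 ≡ 361 (mod 541)
10^256 ≡ 361^2 = 130321 ≡ 481 (mod 541)
10^512 ≡ 481^2 = 231361 ≡ 354 (mod 541)
540 = 512 + 16 + 8 + 4 in binary powers of 2.
So 10^540 ≡ 354 · 182 · 478 · 262 ≡ 1 (mod 541).
Since the result is 1, base 10 gives no evidence that 541 is composite.

1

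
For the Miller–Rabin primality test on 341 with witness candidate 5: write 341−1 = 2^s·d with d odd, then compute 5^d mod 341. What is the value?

341 − 1 = 340 = 2^2 · 85, so d = 85.
5^1 ≡ 5 (mod 341)
5^2 ≡ 5^2 = 25 ≡ 25 (mod 341)
5^4 ≡ 25^2 = 625 ≡ 284 (mod 341)
5^8 ≡ 284^2 = 80656 ≡ 180 (mod 341)
5^16 ≡ 180^2 = 32400 ≡ 5 (mod 341)
5^32 ≡ 5^2 = 25 ≡ 25 (mod 341)
5^64 ≡ 25^2 = 625 ≡ 284 (mod 341)
85 = 64 + 16 + 4 + 1 in binary powers of 2.
So 5^85 ≡ 284 · 5 · 284 · 5 ≡ 67 (mod 341).
Squaring chain: 67 → 56; never reaches −1, so base 5 is a Miller–Rabin witness that 341 is composite.

67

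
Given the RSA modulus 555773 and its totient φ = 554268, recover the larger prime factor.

859

φ(n) = (p−1)(q−1) = n − (p+q) + 1, so p + q = 555773 − 554268 + 1 = 1506.
p and q are the roots of t² − 1506t + 555773 = 0.
Discriminant: 1506² − 4·555773 = 2268036 − 2223092 = 44944; √44944 = 212.
q = (1506 − 212)/2 = 647, p = (1506 + 212)/2 = 859.
Check: 647 · 859 = 555773.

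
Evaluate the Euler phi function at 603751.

574560

Factor: 603751 = 29 · 109 · 191.
φ(603751) = (29−1) · (109−1) · (191−1) = 28 · 108 · 190 = 574560.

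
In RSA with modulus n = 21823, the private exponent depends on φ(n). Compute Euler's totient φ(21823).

Factor: 21823 = 139 · 157.
φ(21823) = (139−1) · (157−1) = 138 · 156 = 21528.

21528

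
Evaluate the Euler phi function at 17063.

Factor: 17063 = 113 · 151.
φ(17063) = (113−1) · (151−1) = 112 · 150 = 16800.

16800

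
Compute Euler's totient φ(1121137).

Factor: 1121137 = 37 · 157 · 193.
φ(1121137) = (37−1) · (157−1) · (193−1) = 36 · 156 · 192 = 1078272.

1078272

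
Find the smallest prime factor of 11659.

89

11659 is odd.
Digit sum 22, not divisible by 3.
Ends in 9: not divisible by 5.
7: 11659 = 7·1665 + 4
11: 11659 = 11·1059 + 10
13: 11659 = 13·896 + 11
17: 11659 = 17·685 + 14
19: 11659 = 19·613 + 12
23: 11659 = 23·506 + 21
29: 11659 = 29·402 + 1
31: 11659 = 31·376 + 3
37: 11659 = 37·315 + 4
41: 11659 = 41·284 + 15
43: 11659 = 43·271 + 6
47: 11659 = 47·248 + 3
53: 11659 = 53·219 + 52
59: 11659 = 59·197 + 36
61: 11659 = 61·191 + 8
67: 11659 = 67·174 + 1
71: 11659 = 71·164 + 15
73: 11659 = 73·159 + 52
79: 11659 = 79·147 + 46
83: 11659 = 83·140 + 39
89: 11659 = 89·131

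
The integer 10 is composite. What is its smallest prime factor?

10 is even: 2 divides it.

2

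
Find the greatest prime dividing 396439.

97

396439 = 61 · 6499
6499 = 67 · 97
97 is prime.
So 396439 = 61 · 67 · 97; the largest prime factor is 97.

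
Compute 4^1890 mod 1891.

1

4^1 ≡ 4 (mod 1891)
4^2 ≡ 4^2 = 16 ≡ 16 (mod 1891)
4^4 ≡ 16^2 = 256 ≡ 256 (mod 1891)
4^8 ≡ 256^2 = 65536 ≡ 1242 (mod 1891)
4^16 ≡ 1242^2 = 1542564 ≡ 1399 (mod 1891)
4^32 ≡ 1399^2 = 1957201 ≡ 16 (mod 1891)
4^64 ≡ 16^2 = 256 ≡ 256 (mod 1891)
4^128 ≡ 256^2 = 65536 ≡ 1242 (mod 1891)
4^256 ≡ 1242^2 = 1542564 ≡ 1399 (mod 1891)
4^512 ≡ 1399^2 = 1957201 ≡ 16 (mod 1891)
4^1024 ≡ 16^2 = 256 ≡ 256 (mod 1891)
1890 = 1024 + 512 + 256 + 64 + 32 + 2 in binary powers of 2.
So 4^1890 ≡ 256 · 16 · 1399 · 256 · 16 · 16 ≡ 1 (mod 1891).
Since the result is 1, base 4 gives no evidence that 1891 is composite.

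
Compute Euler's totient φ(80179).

70560

Factor: 80179 = 11 · 37 · 197.
φ(80179) = (11−1) · (37−1) · (197−1) = 10 · 36 · 196 = 70560.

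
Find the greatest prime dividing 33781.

33781 = 11 · 3071
3071 = 37 · 83
83 is prime.
So 33781 = 11 · 37 · 83; the largest prime factor is 83.

83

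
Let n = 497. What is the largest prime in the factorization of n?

497 = 7 · 71
71 is prime.
So 497 = 7 · 71; the largest prime factor is 71.

71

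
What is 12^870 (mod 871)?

92

12^1 ≡ 12 (mod 871)
12^2 ≡ 12^2 = 144 ≡ 144 (mod 871)
12^4 ≡ 144^2 = 20736 ≡ 703 (mod 871)
12^8 ≡ 703^2 = 494209 ≡ 352 (mod 871)
12^16 ≡ 352^2 = 123904 ≡ 222 (mod 871)
12^32 ≡ 222^2 = 49284 ≡ 508 (mod 871)
12^64 ≡ 508^2 = 258064 ≡ 248 (mod 871)
12^128 ≡ 248^2 = 61504 ≡ 534 (mod 871)
12^256 ≡ 534^2 = 285156 ≡ 339 (mod 871)
12^512 ≡ 339^2 = 114921 ≡ 820 (mod 871)
870 = 512 + 256 + 64 + 32 + 4 + 2 in binary powers of 2.
So 12^870 ≡ 820 · 339 · 248 · 508 · 703 · 144 ≡ 92 (mod 871).
Since 92 ≠ 1, base 12 is a Fermat witness: 871 is composite.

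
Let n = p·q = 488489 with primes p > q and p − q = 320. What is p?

Since p = q + 320, we have 488489 = q(q + 320), so q² + 320q − 488489 = 0.
Discriminant: 320² + 4·488489 = 102400 + 1953956 = 2056356; √2056356 = 1434.
q = (−320 + 1434)/2 = 557, and p = q + 320 = 877.
Check: 557 · 877 = 488489.

877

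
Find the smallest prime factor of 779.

19

779 is odd.
Digit sum 23, not divisible by 3.
Ends in 9: not divisible by 5.
7: 779 = 7·111 + 2
11: 779 = 11·70 + 9
13: 779 = 13·59 + 12
17: 779 = 17·45 + 14
19: 779 = 19·41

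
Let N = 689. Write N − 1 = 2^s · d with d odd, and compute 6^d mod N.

241

689 − 1 = 688 = 2^4 · 43, so d = 43.
6^1 ≡ 6 (mod 689)
6^2 ≡ 6^2 = 36 ≡ 36 (mod 689)
6^4 ≡ 36^2 = 1296 ≡ 607 (mod 689)
6^8 ≡ 607^2 = 368449 ≡ 523 (mod 689)
6^16 ≡ 523^2 = 273529 ≡ 685 (mod 689)
6^32 ≡ 685^2 = 469225 ≡ 16 (mod 689)
43 = 32 + 8 + 2 + 1 in binary powers of 2.
So 6^43 ≡ 16 · 523 · 36 · 6 ≡ 241 (mod 689).
Squaring chain: 241 → 205 → 685 → 16; never reaches −1, so base 6 is a Miller–Rabin witness that 689 is composite.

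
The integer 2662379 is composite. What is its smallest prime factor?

67

2662379 is odd.
Digit sum 35, not divisible by 3.
Ends in 9: not divisible by 5.
7: 2662379 = 7·380339 + 6
11: 2662379 = 11·242034 + 5
13: 2662379 = 13·204798 + 5
17: 2662379 = 17·156610 + 9
19: 2662379 = 19·140125 + 4
23: 2662379 = 23·115755 + 14
29: 2662379 = 29·91806 + 5
31: 2662379 = 31·85883 + 6
37: 2662379 = 37·71956 + 7
41: 2662379 = 41·64936 + 3
43: 2662379 = 43·61915 + 34
47: 2662379 = 47·56646 + 17
53: 2662379 = 53·50233 + 30
59: 2662379 = 59·45125 + 4
61: 2662379 = 61·43645 + 34
67: 2662379 = 67·39737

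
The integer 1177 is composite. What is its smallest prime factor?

11

1177 is odd.
Digit sum 16, not divisible by 3.
Ends in 7: not divisible by 5.
7: 1177 = 7·168 + 1
11: 1177 = 11·107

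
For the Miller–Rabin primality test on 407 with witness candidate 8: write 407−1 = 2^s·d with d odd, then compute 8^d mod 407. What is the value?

407 − 1 = 406 = 2^1 · 203, so d = 203.
8^1 ≡ 8 (mod 407)
8^2 ≡ 8^2 = 64 ≡ 64 (mod 407)
8^4 ≡ 64^2 = 4096 ≡ 26 (mod 407)
8^8 ≡ 26^2 = 676 ≡ 269 (mod 407)
8^16 ≡ 269^2 = 72361 ≡ 322 (mod 407)
8^32 ≡ 322^2 = 103684 ≡ 306 (mod 407)
8^64 ≡ 306^2 = 93636 ≡ 26 (mod 407)
8^128 ≡ 26^2 = 676 ≡ 269 (mod 407)
203 = 128 + 64 + 8 + 2 + 1 in binary powers of 2.
So 8^203 ≡ 269 · 26 · 269 · 64 · 8 ≡ 347 (mod 407).
Squaring chain: 347; never reaches −1, so base 8 is a Miller–Rabin witness that 407 is composite.

347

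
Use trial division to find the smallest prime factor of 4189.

4189 is odd.
Digit sum 22, not divisible by 3.
Ends in 9: not divisible by 5.
7: 4189 = 7·598 + 3
11: 4189 = 11·380 + 9
13: 4189 = 13·322 + 3
17: 4189 = 17·246 + 7
19: 4189 = 19·220 + 9
23: 4189 = 23·182 + 3
29: 4189 = 29·144 + 13
31: 4189 = 31·135 + 4
37: 4189 = 37·113 + 8
41: 4189 = 41·102 + 7
43: 4189 = 43·97 + 18
47: 4189 = 47·89 + 6
53: 4189 = 53·79 + 2
59: 4189 = 59·71

59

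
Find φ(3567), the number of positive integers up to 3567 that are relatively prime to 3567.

Factor: 3567 = 3 · 29 · 41.
φ(3567) = (3−1) · (29−1) · (41−1) = 2 · 28 · 40 = 2240.

2240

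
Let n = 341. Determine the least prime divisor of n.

341 is odd.
Digit sum 8, not divisible by 3.
Ends in 1: not divisible by 5.
7: 341 = 7·48 + 5
11: 341 = 11·31

11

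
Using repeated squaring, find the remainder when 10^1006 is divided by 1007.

42

10^1 ≡ 10 (mod 1007)
10^2 ≡ 10^2 = 100 ≡ 100 (mod 1007)
10^4 ≡ 100^2 = 10000 ≡ 937 (mod 1007)
10^8 ≡ 937^2 = 877969 ≡ 872 (mod 1007)
10^16 ≡ 872^2 = 760384 ≡ 99 (mod 1007)
10^32 ≡ 99^2 = 9801 ≡ 738 (mod 1007)
10^64 ≡ 738^2 = 544644 ≡ 864 (mod 1007)
10^128 ≡ 864^2 = 746496 ≡ 309 (mod 1007)
10^256 ≡ 309^2 = 95481 ≡ 823 (mod 1007)
10^512 ≡ 823^2 = 677329 ≡ 625 (mod 1007)
1006 = 512 + 256 + 128 + 64 + 32 + 8 + 4 + 2 in binary powers of 2.
So 10^1006 ≡ 625 · 823 · 309 · 864 · 738 · 872 · 937 · 100 ≡ 42 (mod 1007).
Since 42 ≠ 1, base 10 is a Fermat witness: 1007 is composite.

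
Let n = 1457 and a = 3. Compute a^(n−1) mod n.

307

3^1 ≡ 3 (mod 1457)
3^2 ≡ 3^2 = 9 ≡ 9 (mod 1457)
3^4 ≡ 9^2 = 81 ≡ 81 (mod 1457)
3^8 ≡ 81^2 = 6561 ≡ 733 (mod 1457)
3^16 ≡ 733^2 = 537289 ≡ 1113 (mod 1457)
3^32 ≡ 1113^2 = 1238769 ≡ 319 (mod 1457)
3^64 ≡ 319^2 = 101761 ≡ 1228 (mod 1457)
3^128 ≡ 1228^2 = 1507984 ≡ 1446 (mod 1457)
3^256 ≡ 1446^2 = 2090916 ≡ 121 (mod 1457)
3^512 ≡ 121^2 = 14641 ≡ 71 (mod 1457)
3^1024 ≡ 71^2 = 5041 ≡ 670 (mod 1457)
1456 = 1024 + 256 + 128 + 32 + 16 in binary powers of 2.
So 3^1456 ≡ 670 · 121 · 1446 · 319 · 1113 ≡ 307 (mod 1457).
Since 307 ≠ 1, base 3 is a Fermat witness: 1457 is composite.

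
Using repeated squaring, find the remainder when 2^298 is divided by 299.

140

2^1 ≡ 2 (mod 299)
2^2 ≡ 2^2 = 4 ≡ 4 (mod 299)
2^4 ≡ 4^2 = 16 ≡ 16 (mod 299)
2^8 ≡ 16^2 = 256 ≡ 256 (mod 299)
2^16 ≡ 256^2 = 65536 ≡ 55 (mod 299)
2^32 ≡ 55^2 = 3025 ≡ 35 (mod 299)
2^64 ≡ 35^2 = 1225 ≡ 29 (mod 299)
2^128 ≡ 29^2 = 841 ≡ 243 (mod 299)
2^256 ≡ 243^2 = 59049 ≡ 146 (mod 299)
298 = 256 + 32 + 8 + 2 in binary powers of 2.
So 2^298 ≡ 146 · 35 · 256 · 4 ≡ 140 (mod 299).
Since 140 ≠ 1, base 2 is a Fermat witness: 299 is composite.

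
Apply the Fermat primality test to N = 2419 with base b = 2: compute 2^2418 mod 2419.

2^1 ≡ 2 (mod 2419)
2^2 ≡ 2^2 = 4 ≡ 4 (mod 2419)
2^4 ≡ 4^2 = 16 ≡ 16 (mod 2419)
2^8 ≡ 16^2 = 256 ≡ 256 (mod 2419)
2^16 ≡ 256^2 = 65536 ≡ 223 (mod 2419)
2^32 ≡ 223^2 = 49729 ≡ 1349 (mod 2419)
2^64 ≡ 1349^2 = 1819801 ≡ 713 (mod 2419)
2^128 ≡ 713^2 = 508369 ≡ 379 (mod 2419)
2^256 ≡ 379^2 = 143641 ≡ 920 (mod 2419)
2^512 ≡ 920^2 = 846400 ≡ 2169 (mod 2419)
2^1024 ≡ 2169^2 = 4704561 ≡ 2025 (mod 2419)
2^2048 ≡ 2025^2 = 4100625 ≡ 420 (mod 2419)
2418 = 2048 + 256 + 64 + 32 + 16 + 2 in binary powers of 2.
So 2^2418 ≡ 420 · 920 · 713 · 1349 · 223 · 4 ≡ 1138 (mod 2419).
Since 1138 ≠ 1, base 2 is a Fermat witness: 2419 is composite.

1138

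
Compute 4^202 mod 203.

4^1 ≡ 4 (mod 203)
4^2 ≡ 4^2 = 16 ≡ 16 (mod 203)
4^4 ≡ 16^2 = 256 ≡ 53 (mod 203)
4^8 ≡ 53^2 = 2809 ≡ 170 (mod 203)
4^16 ≡ 170^2 = 28900 ≡ 74 (mod 203)
4^32 ≡ 74^2 = 5476 ≡ 198 (mod 203)
4^64 ≡ 198^2 = 39204 ≡ 25 (mod 203)
4^128 ≡ 25^2 = 625 ≡ 16 (mod 203)
202 = 128 + 64 + 8 + 2 in binary powers of 2.
So 4^202 ≡ 16 · 25 · 170 · 16 ≡ 123 (mod 203).
Since 123 ≠ 1, base 4 is a Fermat witness: 203 is composite.

123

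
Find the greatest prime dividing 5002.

5002 = 2 · 2501
2501 = 41 · 61
61 is prime.
So 5002 = 2 · 41 · 61; the largest prime factor is 61.

61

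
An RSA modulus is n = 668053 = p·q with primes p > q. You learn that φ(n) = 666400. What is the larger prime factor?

953

φ(n) = (p−1)(q−1) = n − (p+q) + 1, so p + q = 668053 − 666400 + 1 = 1654.
p and q are the roots of t² − 1654t + 668053 = 0.
Discriminant: 1654² − 4·668053 = 2735716 − 2672212 = 63504; √63504 = 252.
q = (1654 − 252)/2 = 701, p = (1654 + 252)/2 = 953.
Check: 701 · 953 = 668053.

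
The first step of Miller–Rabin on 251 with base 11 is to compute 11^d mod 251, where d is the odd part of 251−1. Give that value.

250

251 − 1 = 250 = 2^1 · 125, so d = 125.
11^1 ≡ 11 (mod 251)
11^2 ≡ 11^2 = 121 ≡ 121 (mod 251)
11^4 ≡ 121^2 = 14641 ≡ 83 (mod 251)
11^8 ≡ 83^2 = 6889 ≡ 112 (mod 251)
11^16 ≡ 112^2 = 12544 ≡ 245 (mod 251)
11^32 ≡ 245^2 = 60025 ≡ 36 (mod 251)
11^64 ≡ 36^2 = 1296 ≡ 41 (mod 251)
125 = 64 + 32 + 16 + 8 + 4 + 1 in binary powers of 2.
So 11^125 ≡ 41 · 36 · 245 · 112 · 83 · 11 ≡ 250 (mod 251).
Since 11^d ≡ 250 (mod 251), base 11 does not prove 251 composite.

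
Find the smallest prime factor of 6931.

29

6931 is odd.
Digit sum 19, not divisible by 3.
Ends in 1: not divisible by 5.
7: 6931 = 7·990 + 1
11: 6931 = 11·630 + 1
13: 6931 = 13·533 + 2
17: 6931 = 17·407 + 12
19: 6931 = 19·364 + 15
23: 6931 = 23·301 + 8
29: 6931 = 29·239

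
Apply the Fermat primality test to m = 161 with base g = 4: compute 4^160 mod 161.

25

4^1 ≡ 4 (mod 161)
4^2 ≡ 4^2 = 16 ≡ 16 (mod 161)
4^4 ≡ 16^2 = 256 ≡ 95 (mod 161)
4^8 ≡ 95^2 = 9025 ≡ 9 (mod 161)
4^16 ≡ 9^2 = 81 ≡ 81 (mod 161)
4^32 ≡ 81^2 = 6561 ≡ 121 (mod 161)
4^64 ≡ 121^2 = 14641 ≡ 151 (mod 161)
4^128 ≡ 151^2 = 22801 ≡ 100 (mod 161)
160 = 128 + 32 in binary powers of 2.
So 4^160 ≡ 100 · 121 ≡ 25 (mod 161).
Since 25 ≠ 1, base 4 is a Fermat witness: 161 is composite.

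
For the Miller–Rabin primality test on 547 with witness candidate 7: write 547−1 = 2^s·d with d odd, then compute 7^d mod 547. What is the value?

546

547 − 1 = 546 = 2^1 · 273, so d = 273.
7^1 ≡ 7 (mod 547)
7^2 ≡ 7^2 = 49 ≡ 49 (mod 547)
7^4 ≡ 49^2 = 2401 ≡ 213 (mod 547)
7^8 ≡ 213^2 = 45369 ≡ 515 (mod 547)
7^16 ≡ 515^2 = 265225 ≡ 477 (mod 547)
7^32 ≡ 477^2 = 227529 ≡ 524 (mod 547)
7^64 ≡ 524^2 = 274576 ≡ 529 (mod 547)
7^128 ≡ 529^2 = 279841 ≡ 324 (mod 547)
7^256 ≡ 324^2 = 104976 ≡ 499 (mod 547)
273 = 256 + 16 + 1 in binary powers of 2.
So 7^273 ≡ 499 · 477 · 7 ≡ 546 (mod 547).
Since 7^d ≡ 546 (mod 547), base 7 does not prove 547 composite.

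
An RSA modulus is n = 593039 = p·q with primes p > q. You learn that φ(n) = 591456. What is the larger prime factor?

977

φ(n) = (p−1)(q−1) = n − (p+q) + 1, so p + q = 593039 − 591456 + 1 = 1584.
p and q are the roots of t² − 1584t + 593039 = 0.
Discriminant: 1584² − 4·593039 = 2509056 − 2372156 = 136900; √136900 = 370.
q = (1584 − 370)/2 = 607, p = (1584 + 370)/2 = 977.
Check: 607 · 977 = 593039.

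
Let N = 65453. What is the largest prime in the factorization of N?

61

65453 = 29 · 2257
2257 = 37 · 61
61 is prime.
So 65453 = 29 · 37 · 61; the largest prime factor is 61.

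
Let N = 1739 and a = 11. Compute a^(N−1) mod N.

1062

11^1 ≡ 11 (mod 1739)
11^2 ≡ 11^2 = 121 ≡ 121 (mod 1739)
11^4 ≡ 121^2 = 14641 ≡ 729 (mod 1739)
11^8 ≡ 729^2 = 531441 ≡ 1046 (mod 1739)
11^16 ≡ 1046^2 = 1094116 ≡ 285 (mod 1739)
11^32 ≡ 285^2 = 81225 ≡ 1231 (mod 1739)
11^64 ≡ 1231^2 = 1515361 ≡ 692 (mod 1739)
11^128 ≡ 692^2 = 478864 ≡ 639 (mod 1739)
11^256 ≡ 639^2 = 408321 ≡ 1395 (mod 1739)
11^512 ≡ 1395^2 = 1946025 ≡ 84 (mod 1739)
11^1024 ≡ 84^2 = 7056 ≡ 100 (mod 1739)
1738 = 1024 + 512 + 128 + 64 + 8 + 2 in binary powers of 2.
So 11^1738 ≡ 100 · 84 · 639 · 692 · 1046 · 121 ≡ 1062 (mod 1739).
Since 1062 ≠ 1, base 11 is a Fermat witness: 1739 is composite.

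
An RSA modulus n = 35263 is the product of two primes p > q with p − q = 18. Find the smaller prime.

179

Since p = q + 18, we have 35263 = q(q + 18), so q² + 18q − 35263 = 0.
Discriminant: 18² + 4·35263 = 324 + 141052 = 141376; √141376 = 376.
q = (−18 + 376)/2 = 179, and p = q + 18 = 197.
Check: 179 · 197 = 35263.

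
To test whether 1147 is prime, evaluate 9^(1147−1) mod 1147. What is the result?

9^1 ≡ 9 (mod 1147)
9^2 ≡ 9^2 = 81 ≡ 81 (mod 1147)
9^4 ≡ 81^2 = 6561 ≡ 826 (mod 1147)
9^8 ≡ 826^2 = 682276 ≡ 958 (mod 1147)
9^16 ≡ 958^2 = 917764 ≡ 164 (mod 1147)
9^32 ≡ 164^2 = 26896 ≡ 515 (mod 1147)
9^64 ≡ 515^2 = 265225 ≡ 268 (mod 1147)
9^128 ≡ 268^2 = 71824 ≡ 710 (mod 1147)
9^256 ≡ 710^2 = 504100 ≡ 567 (mod 1147)
9^512 ≡ 567^2 = 321489 ≡ 329 (mod 1147)
9^1024 ≡ 329^2 = 108241 ≡ 423 (mod 1147)
1146 = 1024 + 64 + 32 + 16 + 8 + 2 in binary powers of 2.
So 9^1146 ≡ 423 · 268 · 515 · 164 · 958 · 81 ≡ 1062 (mod 1147).
Since 1062 ≠ 1, base 9 is a Fermat witness: 1147 is composite.

1062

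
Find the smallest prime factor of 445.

5

445 is odd.
Digit sum 13, not divisible by 3.
Ends in 5: divisible by 5.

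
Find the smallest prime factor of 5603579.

83

5603579 is odd.
Digit sum 35, not divisible by 3.
Ends in 9: not divisible by 5.
7: 5603579 = 7·800511 + 2
11: 5603579 = 11·509416 + 3
13: 5603579 = 13·431044 + 7
17: 5603579 = 17·329622 + 5
19: 5603579 = 19·294925 + 4
23: 5603579 = 23·243633 + 20
29: 5603579 = 29·193226 + 25
31: 5603579 = 31·180760 + 19
37: 5603579 = 37·151448 + 3
41: 5603579 = 41·136672 + 27
43: 5603579 = 43·130315 + 34
47: 5603579 = 47·119225 + 4
53: 5603579 = 53·105727 + 48
59: 5603579 = 59·94975 + 54
61: 5603579 = 61·91861 + 58
67: 5603579 = 67·83635 + 34
71: 5603579 = 71·78923 + 46
73: 5603579 = 73·76761 + 26
79: 5603579 = 79·70931 + 30
83: 5603579 = 83·67513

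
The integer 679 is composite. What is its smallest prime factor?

679 is odd.
Digit sum 22, not divisible by 3.
Ends in 9: not divisible by 5.
7: 679 = 7·97

7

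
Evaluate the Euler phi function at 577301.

Factor: 577301 = 47 · 71 · 173.
φ(577301) = (47−1) · (71−1) · (173−1) = 46 · 70 · 172 = 553840.

553840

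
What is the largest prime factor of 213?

71

213 = 3 · 71
71 is prime.
So 213 = 3 · 71; the largest prime factor is 71.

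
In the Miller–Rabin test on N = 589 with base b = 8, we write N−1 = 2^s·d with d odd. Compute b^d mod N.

589 − 1 = 588 = 2^2 · 147, so d = 147.
8^1 ≡ 8 (mod 589)
8^2 ≡ 8^2 = 64 ≡ 64 (mod 589)
8^4 ≡ 64^2 = 4096 ≡ 562 (mod 589)
8^8 ≡ 562^2 = 315844 ≡ 140 (mod 589)
8^16 ≡ 140^2 = 19600 ≡ 163 (mod 589)
8^32 ≡ 163^2 = 26569 ≡ 64 (mod 589)
8^64 ≡ 64^2 = 4096 ≡ 562 (mod 589)
8^128 ≡ 562^2 = 315844 ≡ 140 (mod 589)
147 = 128 + 16 + 2 + 1 in binary powers of 2.
So 8^147 ≡ 140 · 163 · 64 · 8 ≡ 436 (mod 589).
Squaring chain: 436 → 438; never reaches −1, so base 8 is a Miller–Rabin witness that 589 is composite.

436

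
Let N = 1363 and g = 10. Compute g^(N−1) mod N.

63

10^1 ≡ 10 (mod 1363)
10^2 ≡ 10^2 = 100 ≡ 100 (mod 1363)
10^4 ≡ 100^2 = 10000 ≡ 459 (mod 1363)
10^8 ≡ 459^2 = 210681 ≡ 779 (mod 1363)
10^16 ≡ 779^2 = 606841 ≡ 306 (mod 1363)
10^32 ≡ 306^2 = 93636 ≡ 952 (mod 1363)
10^64 ≡ 952^2 = 906304 ≡ 1272 (mod 1363)
10^128 ≡ 1272^2 = 1617984 ≡ 103 (mod 1363)
10^256 ≡ 103^2 = 10609 ≡ 1068 (mod 1363)
10^512 ≡ 1068^2 = 1140624 ≡ 1156 (mod 1363)
10^1024 ≡ 1156^2 = 1336336 ≡ 596 (mod 1363)
1362 = 1024 + 256 + 64 + 16 + 2 in binary powers of 2.
So 10^1362 ≡ 596 · 1068 · 1272 · 306 · 100 ≡ 63 (mod 1363).
Since 63 ≠ 1, base 10 is a Fermat witness: 1363 is composite.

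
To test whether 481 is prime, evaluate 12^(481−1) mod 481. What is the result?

248

12^1 ≡ 12 (mod 481)
12^2 ≡ 12^2 = 144 ≡ 144 (mod 481)
12^4 ≡ 144^2 = 20736 ≡ 53 (mod 481)
12^8 ≡ 53^2 = 2809 ≡ 404 (mod 481)
12^16 ≡ 404^2 = 163216 ≡ 157 (mod 481)
12^32 ≡ 157^2 = 24649 ≡ 118 (mod 481)
12^64 ≡ 118^2 = 13924 ≡ 456 (mod 481)
12^128 ≡ 456^2 = 207936 ≡ 144 (mod 481)
12^256 ≡ 144^2 = 20736 ≡ 53 (mod 481)
480 = 256 + 128 + 64 + 32 in binary powers of 2.
So 12^480 ≡ 53 · 144 · 456 · 118 ≡ 248 (mod 481).
Since 248 ≠ 1, base 12 is a Fermat witness: 481 is composite.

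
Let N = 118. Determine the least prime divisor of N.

2

118 is even: 2 divides it.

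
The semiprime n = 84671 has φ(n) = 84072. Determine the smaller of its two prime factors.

φ(n) = (p−1)(q−1) = n − (p+q) + 1, so p + q = 84671 − 84072 + 1 = 600.
p and q are the roots of t² − 600t + 84671 = 0.
Discriminant: 600² − 4·84671 = 360000 − 338684 = 21316; √21316 = 146.
q = (600 − 146)/2 = 227, p = (600 + 146)/2 = 373.
Check: 227 · 373 = 84671.

227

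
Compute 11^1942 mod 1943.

138

11^1 ≡ 11 (mod 1943)
11^2 ≡ 11^2 = 121 ≡ 121 (mod 1943)
11^4 ≡ 121^2 = 14641 ≡ 1040 (mod 1943)
11^8 ≡ 1040^2 = 1081600 ≡ 1292 (mod 1943)
11^16 ≡ 1292^2 = 1669264 ≡ 227 (mod 1943)
11^32 ≡ 227^2 = 51529 ≡ 1011 (mod 1943)
11^64 ≡ 1011^2 = 1022121 ≡ 103 (mod 1943)
11^128 ≡ 103^2 = 10609 ≡ 894 (mod 1943)
11^256 ≡ 894^2 = 799236 ≡ 663 (mod 1943)
11^512 ≡ 663^2 = 439569 ≡ 451 (mod 1943)
11^1024 ≡ 451^2 = 203401 ≡ 1329 (mod 1943)
1942 = 1024 + 512 + 256 + 128 + 16 + 4 + 2 in binary powers of 2.
So 11^1942 ≡ 1329 · 451 · 663 · 894 · 227 · 1040 · 121 ≡ 138 (mod 1943).
Since 138 ≠ 1, base 11 is a Fermat witness: 1943 is composite.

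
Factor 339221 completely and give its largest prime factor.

339221 = 61 · 5561
5561 = 67 · 83
83 is prime.
So 339221 = 61 · 67 · 83; the largest prime factor is 83.

83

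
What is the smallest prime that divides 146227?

146227 is odd.
Digit sum 22, not divisible by 3.
Ends in 7: not divisible by 5.
7: 146227 = 7·20889 + 4
11: 146227 = 11·13293 + 4
13: 146227 = 13·11248 + 3
17: 146227 = 17·8601 + 10
19: 146227 = 19·7696 + 3
23: 146227 = 23·6357 + 16
29: 146227 = 29·5042 + 9
31: 146227 = 31·4717

31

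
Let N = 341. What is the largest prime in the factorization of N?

31

341 = 11 · 31
31 is prime.
So 341 = 11 · 31; the largest prime factor is 31.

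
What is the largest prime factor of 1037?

61

1037 = 17 · 61
61 is prime.
So 1037 = 17 · 61; the largest prime factor is 61.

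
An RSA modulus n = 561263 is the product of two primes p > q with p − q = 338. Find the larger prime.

937

Since p = q + 338, we have 561263 = q(q + 338), so q² + 338q − 561263 = 0.
Discriminant: 338² + 4·561263 = 114244 + 2245052 = 2359296; √2359296 = 1536.
q = (−338 + 1536)/2 = 599, and p = q + 338 = 937.
Check: 599 · 937 = 561263.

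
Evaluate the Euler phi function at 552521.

528768

Factor: 552521 = 37 · 109 · 137.
φ(552521) = (37−1) · (109−1) · (137−1) = 36 · 108 · 136 = 528768.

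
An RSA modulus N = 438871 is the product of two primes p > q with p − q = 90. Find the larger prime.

Since p = q + 90, we have 438871 = q(q + 90), so q² + 90q − 438871 = 0.
Discriminant: 90² + 4·438871 = 8100 + 1755484 = 1763584; √1763584 = 1328.
q = (−90 + 1328)/2 = 619, and p = q + 90 = 709.
Check: 619 · 709 = 438871.

709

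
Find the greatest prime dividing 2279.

53

2279 = 43 · 53
53 is prime.
So 2279 = 43 · 53; the largest prime factor is 53.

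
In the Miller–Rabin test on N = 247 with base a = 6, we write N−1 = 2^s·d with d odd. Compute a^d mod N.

247 − 1 = 246 = 2^1 · 123, so d = 123.
6^1 ≡ 6 (mod 247)
6^2 ≡ 6^2 = 36 ≡ 36 (mod 247)
6^4 ≡ 36^2 = 1296 ≡ 61 (mod 247)
6^8 ≡ 61^2 = 3721 ≡ 16 (mod 247)
6^16 ≡ 16^2 = 256 ≡ 9 (mod 247)
6^32 ≡ 9^2 = 81 ≡ 81 (mod 247)
6^64 ≡ 81^2 = 6561 ≡ 139 (mod 247)
123 = 64 + 32 + 16 + 8 + 2 + 1 in binary powers of 2.
So 6^123 ≡ 139 · 81 · 9 · 16 · 36 · 6 ≡ 125 (mod 247).
Squaring chain: 125; never reaches −1, so base 6 is a Miller–Rabin witness that 247 is composite.

125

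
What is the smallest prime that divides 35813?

59

35813 is odd.
Digit sum 20, not divisible by 3.
Ends in 3: not divisible by 5.
7: 35813 = 7·5116 + 1
11: 35813 = 11·3255 + 8
13: 35813 = 13·2754 + 11
17: 35813 = 17·2106 + 11
19: 35813 = 19·1884 + 17
23: 35813 = 23·1557 + 2
29: 35813 = 29·1234 + 27
31: 35813 = 31·1155 + 8
37: 35813 = 37·967 + 34
41: 35813 = 41·873 + 20
43: 35813 = 43·832 + 37
47: 35813 = 47·761 + 46
53: 35813 = 53·675 + 38
59: 35813 = 59·607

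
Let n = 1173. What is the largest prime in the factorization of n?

23

1173 = 3 · 391
391 = 17 · 23
23 is prime.
So 1173 = 3 · 17 · 23; the largest prime factor is 23.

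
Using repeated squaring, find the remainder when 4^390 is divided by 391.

4^1 ≡ 4 (mod 391)
4^2 ≡ 4^2 = 16 ≡ 16 (mod 391)
4^4 ≡ 16^2 = 256 ≡ 256 (mod 391)
4^8 ≡ 256^2 = 65536 ≡ 239 (mod 391)
4^16 ≡ 239^2 = 57121 ≡ 35 (mod 391)
4^32 ≡ 35^2 = 1225 ≡ 52 (mod 391)
4^64 ≡ 52^2 = 2704 ≡ 358 (mod 391)
4^128 ≡ 358^2 = 128164 ≡ 307 (mod 391)
4^256 ≡ 307^2 = 94249 ≡ 18 (mod 391)
390 = 256 + 128 + 4 + 2 in binary powers of 2.
So 4^390 ≡ 18 · 307 · 256 · 16 ≡ 288 (mod 391).
Since 288 ≠ 1, base 4 is a Fermat witness: 391 is composite.

288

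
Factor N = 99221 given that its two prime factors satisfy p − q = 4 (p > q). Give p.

317

Since p = q + 4, we have 99221 = q(q + 4), so q² + 4q − 99221 = 0.
Discriminant: 4² + 4·99221 = 16 + 396884 = 396900; √396900 = 630.
q = (−4 + 630)/2 = 313, and p = q + 4 = 317.
Check: 313 · 317 = 99221.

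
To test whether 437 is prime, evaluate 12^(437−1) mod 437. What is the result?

292

12^1 ≡ 12 (mod 437)
12^2 ≡ 12^2 = 144 ≡ 144 (mod 437)
12^4 ≡ 144^2 = 20736 ≡ 197 (mod 437)
12^8 ≡ 197^2 = 38809 ≡ 353 (mod 437)
12^16 ≡ 353^2 = 124609 ≡ 64 (mod 437)
12^32 ≡ 64^2 = 4096 ≡ 163 (mod 437)
12^64 ≡ 163^2 = 26569 ≡ 349 (mod 437)
12^128 ≡ 349^2 = 121801 ≡ 315 (mod 437)
12^256 ≡ 315^2 = 99225 ≡ 26 (mod 437)
436 = 256 + 128 + 32 + 16 + 4 in binary powers of 2.
So 12^436 ≡ 26 · 315 · 163 · 64 · 197 ≡ 292 (mod 437).
Since 292 ≠ 1, base 12 is a Fermat witness: 437 is composite.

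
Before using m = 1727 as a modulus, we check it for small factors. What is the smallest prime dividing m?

11

1727 is odd.
Digit sum 17, not divisible by 3.
Ends in 7: not divisible by 5.
7: 1727 = 7·246 + 5
11: 1727 = 11·157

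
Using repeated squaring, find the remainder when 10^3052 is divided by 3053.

10^1 ≡ 10 (mod 3053)
10^2 ≡ 10^2 = 100 ≡ 100 (mod 3053)
10^4 ≡ 100^2 = 10000 ≡ 841 (mod 3053)
10^8 ≡ 841^2 = 707281 ≡ 2038 (mod 3053)
10^16 ≡ 2038^2 = 4153444 ≡ 1364 (mod 3053)
10^32 ≡ 1364^2 = 1860496 ≡ 1219 (mod 3053)
10^64 ≡ 1219^2 = 1485961 ≡ 2203 (mod 3053)
10^128 ≡ 2203^2 = 4853209 ≡ 1992 (mod 3053)
10^256 ≡ 1992^2 = 3968064 ≡ 2217 (mod 3053)
10^512 ≡ 2217^2 = 4915089 ≡ 2812 (mod 3053)
10^1024 ≡ 2812^2 = 7907344 ≡ 74 (mod 3053)
10^2048 ≡ 74^2 = 5476 ≡ 2423 (mod 3053)
3052 = 2048 + 512 + 256 + 128 + 64 + 32 + 8 + 4 in binary powers of 2.
So 10^3052 ≡ 2423 · 2812 · 2217 · 1992 · 2203 · 1219 · 2038 · 841 ≡ 1425 (mod 3053).
Since 1425 ≠ 1, base 10 is a Fermat witness: 3053 is composite.

1425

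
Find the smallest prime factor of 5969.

5969 is odd.
Digit sum 29, not divisible by 3.
Ends in 9: not divisible by 5.
7: 5969 = 7·852 + 5
11: 5969 = 11·542 + 7
13: 5969 = 13·459 + 2
17: 5969 = 17·351 + 2
19: 5969 = 19·314 + 3
23: 5969 = 23·259 + 12
29: 5969 = 29·205 + 24
31: 5969 = 31·192 + 17
37: 5969 = 37·161 + 12
41: 5969 = 41·145 + 24
43: 5969 = 43·138 + 35
47: 5969 = 47·127

47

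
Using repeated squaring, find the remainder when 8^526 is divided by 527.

8^1 ≡ 8 (mod 527)
8^2 ≡ 8^2 = 64 ≡ 64 (mod 527)
8^4 ≡ 64^2 = 4096 ≡ 407 (mod 527)
8^8 ≡ 407^2 = 165649 ≡ 171 (mod 527)
8^16 ≡ 171^2 = 29241 ≡ 256 (mod 527)
8^32 ≡ 256^2 = 65536 ≡ 188 (mod 527)
8^64 ≡ 188^2 = 35344 ≡ 35 (mod 527)
8^128 ≡ 35^2 = 1225 ≡ 171 (mod 527)
8^256 ≡ 171^2 = 29241 ≡ 256 (mod 527)
8^512 ≡ 256^2 = 65536 ≡ 188 (mod 527)
526 = 512 + 8 + 4 + 2 in binary powers of 2.
So 8^526 ≡ 188 · 171 · 407 · 64 ≡ 225 (mod 527).
Since 225 ≠ 1, base 8 is a Fermat witness: 527 is composite.

225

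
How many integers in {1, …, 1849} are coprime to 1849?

1806

Factor: 1849 = 43^2.
φ(1849) = 43^1·(43−1) = 1806.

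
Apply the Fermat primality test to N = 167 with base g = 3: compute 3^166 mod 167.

3^1 ≡ 3 (mod 167)
3^2 ≡ 3^2 = 9 ≡ 9 (mod 167)
3^4 ≡ 9^2 = 81 ≡ 81 (mod 167)
3^8 ≡ 81^2 = 6561 ≡ 48 (mod 167)
3^16 ≡ 48^2 = 2304 ≡ 133 (mod 167)
3^32 ≡ 133^2 = 17689 ≡ 154 (mod 167)
3^64 ≡ 154^2 = 23716 ≡ 2 (mod 167)
3^128 ≡ 2^2 = 4 ≡ 4 (mod 167)
166 = 128 + 32 + 4 + 2 in binary powers of 2.
So 3^166 ≡ 4 · 154 · 81 · 9 ≡ 1 (mod 167).
Since the result is 1, base 3 gives no evidence that 167 is composite.

1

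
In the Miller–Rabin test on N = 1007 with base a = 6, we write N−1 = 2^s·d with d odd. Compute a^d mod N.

700

1007 − 1 = 1006 = 2^1 · 503, so d = 503.
6^1 ≡ 6 (mod 1007)
6^2 ≡ 6^2 = 36 ≡ 36 (mod 1007)
6^4 ≡ 36^2 = 1296 ≡ 289 (mod 1007)
6^8 ≡ 289^2 = 83521 ≡ 947 (mod 1007)
6^16 ≡ 947^2 = 896809 ≡ 579 (mod 1007)
6^32 ≡ 579^2 = 335241 ≡ 917 (mod 1007)
6^64 ≡ 917^2 = 840889 ≡ 44 (mod 1007)
6^128 ≡ 44^2 = 1936 ≡ 929 (mod 1007)
6^256 ≡ 929^2 = 863041 ≡ 42 (mod 1007)
503 = 256 + 128 + 64 + 32 + 16 + 4 + 2 + 1 in binary powers of 2.
So 6^503 ≡ 42 · 929 · 44 · 917 · 579 · 289 · 36 · 6 ≡ 700 (mod 1007).
Squaring chain: 700; never reaches −1, so base 6 is a Miller–Rabin witness that 1007 is composite.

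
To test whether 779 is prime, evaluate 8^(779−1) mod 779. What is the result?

8^1 ≡ 8 (mod 779)
8^2 ≡ 8^2 = 64 ≡ 64 (mod 779)
8^4 ≡ 64^2 = 4096 ≡ 201 (mod 779)
8^8 ≡ 201^2 = 40401 ≡ 672 (mod 779)
8^16 ≡ 672^2 = 451584 ≡ 543 (mod 779)
8^32 ≡ 543^2 = 294849 ≡ 387 (mod 779)
8^64 ≡ 387^2 = 149769 ≡ 201 (mod 779)
8^128 ≡ 201^2 = 40401 ≡ 672 (mod 779)
8^256 ≡ 672^2 = 451584 ≡ 543 (mod 779)
8^512 ≡ 543^2 = 294849 ≡ 387 (mod 779)
778 = 512 + 256 + 8 + 2 in binary powers of 2.
So 8^778 ≡ 387 · 543 · 672 · 64 ≡ 353 (mod 779).
Since 353 ≠ 1, base 8 is a Fermat witness: 779 is composite.

353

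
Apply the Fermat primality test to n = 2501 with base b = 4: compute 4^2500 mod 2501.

657

4^1 ≡ 4 (mod 2501)
4^2 ≡ 4^2 = 16 ≡ 16 (mod 2501)
4^4 ≡ 16^2 = 256 ≡ 256 (mod 2501)
4^8 ≡ 256^2 = 65536 ≡ 510 (mod 2501)
4^16 ≡ 510^2 = 260100 ≡ 2497 (mod 2501)
4^32 ≡ 2497^2 = 6235009 ≡ 16 (mod 2501)
4^64 ≡ 16^2 = 256 ≡ 256 (mod 2501)
4^128 ≡ 256^2 = 65536 ≡ 510 (mod 2501)
4^256 ≡ 510^2 = 260100 ≡ 2497 (mod 2501)
4^512 ≡ 2497^2 = 6235009 ≡ 16 (mod 2501)
4^1024 ≡ 16^2 = 256 ≡ 256 (mod 2501)
4^2048 ≡ 256^2 = 65536 ≡ 510 (mod 2501)
2500 = 2048 + 256 + 128 + 64 + 4 in binary powers of 2.
So 4^2500 ≡ 510 · 2497 · 510 · 256 · 256 ≡ 657 (mod 2501).
Since 657 ≠ 1, base 4 is a Fermat witness: 2501 is composite.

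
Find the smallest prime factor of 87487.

89

87487 is odd.
Digit sum 34, not divisible by 3.
Ends in 7: not divisible by 5.
7: 87487 = 7·12498 + 1
11: 87487 = 11·7953 + 4
13: 87487 = 13·6729 + 10
17: 87487 = 17·5146 + 5
19: 87487 = 19·4604 + 11
23: 87487 = 23·3803 + 18
29: 87487 = 29·3016 + 23
31: 87487 = 31·2822 + 5
37: 87487 = 37·2364 + 19
41: 87487 = 41·2133 + 34
43: 87487 = 43·2034 + 25
47: 87487 = 47·1861 + 20
53: 87487 = 53·1650 + 37
59: 87487 = 59·1482 + 49
61: 87487 = 61·1434 + 13
67: 87487 = 67·1305 + 52
71: 87487 = 71·1232 + 15
73: 87487 = 73·1198 + 33
79: 87487 = 79·1107 + 34
83: 87487 = 83·1054 + 5
89: 87487 = 89·983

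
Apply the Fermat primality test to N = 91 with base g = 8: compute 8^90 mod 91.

8^1 ≡ 8 (mod 91)
8^2 ≡ 8^2 = 64 ≡ 64 (mod 91)
8^4 ≡ 64^2 = 4096 ≡ 1 (mod 91)
8^8 ≡ 1^2 = 1 ≡ 1 (mod 91)
8^16 ≡ 1^2 = 1 ≡ 1 (mod 91)
8^32 ≡ 1^2 = 1 ≡ 1 (mod 91)
8^64 ≡ 1^2 = 1 ≡ 1 (mod 91)
90 = 64 + 16 + 8 + 2 in binary powers of 2.
So 8^90 ≡ 1 · 1 · 1 · 64 ≡ 64 (mod 91).
Since 64 ≠ 1, base 8 is a Fermat witness: 91 is composite.

64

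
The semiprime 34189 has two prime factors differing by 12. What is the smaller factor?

179

Since p = q + 12, we have 34189 = q(q + 12), so q² + 12q − 34189 = 0.
Discriminant: 12² + 4·34189 = 144 + 136756 = 136900; √136900 = 370.
q = (−12 + 370)/2 = 179, and p = q + 12 = 191.
Check: 179 · 191 = 34189.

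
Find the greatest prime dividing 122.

122 = 2 · 61
61 is prime.
So 122 = 2 · 61; the largest prime factor is 61.

61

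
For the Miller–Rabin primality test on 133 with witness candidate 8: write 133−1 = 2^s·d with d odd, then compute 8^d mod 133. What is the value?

113

133 − 1 = 132 = 2^2 · 33, so d = 33.
8^1 ≡ 8 (mod 133)
8^2 ≡ 8^2 = 64 ≡ 64 (mod 133)
8^4 ≡ 64^2 = 4096 ≡ 106 (mod 133)
8^8 ≡ 106^2 = 11236 ≡ 64 (mod 133)
8^16 ≡ 64^2 = 4096 ≡ 106 (mod 133)
8^32 ≡ 106^2 = 11236 ≡ 64 (mod 133)
33 = 32 + 1 in binary powers of 2.
So 8^33 ≡ 64 · 8 ≡ 113 (mod 133).
Squaring chain: 113 → 1; never reaches −1, so base 8 is a Miller–Rabin witness that 133 is composite.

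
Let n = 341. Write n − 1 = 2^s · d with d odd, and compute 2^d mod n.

32

341 − 1 = 340 = 2^2 · 85, so d = 85.
2^1 ≡ 2 (mod 341)
2^2 ≡ 2^2 = 4 ≡ 4 (mod 341)
2^4 ≡ 4^2 = 16 ≡ 16 (mod 341)
2^8 ≡ 16^2 = 256 ≡ 256 (mod 341)
2^16 ≡ 256^2 = 65536 ≡ 64 (mod 341)
2^32 ≡ 64^2 = 4096 ≡ 4 (mod 341)
2^64 ≡ 4^2 = 16 ≡ 16 (mod 341)
85 = 64 + 16 + 4 + 1 in binary powers of 2.
So 2^85 ≡ 16 · 64 · 16 · 2 ≡ 32 (mod 341).
Squaring chain: 32 → 1; never reaches −1, so base 2 is a Miller–Rabin witness that 341 is composite.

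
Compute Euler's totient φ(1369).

1332

Factor: 1369 = 37^2.
φ(1369) = 37^1·(37−1) = 1332.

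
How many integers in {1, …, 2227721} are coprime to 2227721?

Factor: 2227721 = 79 · 163 · 173.
φ(2227721) = (79−1) · (163−1) · (173−1) = 78 · 162 · 172 = 2173392.

2173392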